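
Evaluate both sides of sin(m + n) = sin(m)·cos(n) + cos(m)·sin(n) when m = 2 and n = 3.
LHS = sin(2 + 3) = sin(5) ≈ -0.9589
RHS = sin(2)·cos(3) + cos(2)·sin(3) = sin(2)·cos(3) + sin(3)·cos(2) ≈ -0.9589

LHS = RHS: the two sides agree.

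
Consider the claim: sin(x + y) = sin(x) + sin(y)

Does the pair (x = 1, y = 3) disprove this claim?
Substituting x = 1, y = 3:
LHS = sin(1 + 3) = sin(4) ≈ -0.7568
RHS = sin(1) + sin(3) ≈ 0.9826

Since LHS ≠ RHS, this pair disproves the claim.

Answer: Yes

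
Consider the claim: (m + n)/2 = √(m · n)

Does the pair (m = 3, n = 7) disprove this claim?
Substituting m = 3, n = 7:
LHS = (3 + 7)/2 = 5
RHS = √(3 · 7) = √(21) ≈ 4.583

Since LHS ≠ RHS, this pair disproves the claim.

Answer: Yes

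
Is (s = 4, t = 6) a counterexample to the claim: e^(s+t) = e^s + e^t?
Substituting s = 4, t = 6:
LHS = e^(4+6) = e^10 ≈ 22026.5
RHS = e^4 + e^6 ≈ 458

Since LHS ≠ RHS, this pair disproves the claim.

Answer: Yes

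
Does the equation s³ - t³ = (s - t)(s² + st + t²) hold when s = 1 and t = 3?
Holds

Substituting s = 1, t = 3:

LHS = 1³ - 3³ = -26
RHS = (1 - 3)(1² + 1·3 + 3²) = -26

LHS = RHS, so the equation holds at this point.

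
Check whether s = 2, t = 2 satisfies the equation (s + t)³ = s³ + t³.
Substituting s = 2, t = 2:

LHS = (2 + 2)³ = 64
RHS = 2³ + 2³ = 16

LHS ≠ RHS, so the equation does not hold at this point.

Answer: Fails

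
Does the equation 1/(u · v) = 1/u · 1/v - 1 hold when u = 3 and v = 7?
Substituting u = 3, v = 7:

LHS = 1/(3 · 7) = 1/21
RHS = 1/3 · 1/7 - 1 = -20/21

LHS ≠ RHS, so the equation does not hold at this point.

Answer: Fails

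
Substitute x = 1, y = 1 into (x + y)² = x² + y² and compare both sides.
LHS = (1 + 1)² = 4
RHS = 1² + 1² = 2

LHS ≠ RHS, so the equation does not hold here.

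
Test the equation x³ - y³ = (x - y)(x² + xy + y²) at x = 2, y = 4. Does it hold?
Substituting x = 2, y = 4:

LHS = 2³ - 4³ = -56
RHS = (2 - 4)(2² + 2·4 + 4²) = -56

LHS = RHS, so the equation holds at this point.

Answer: Holds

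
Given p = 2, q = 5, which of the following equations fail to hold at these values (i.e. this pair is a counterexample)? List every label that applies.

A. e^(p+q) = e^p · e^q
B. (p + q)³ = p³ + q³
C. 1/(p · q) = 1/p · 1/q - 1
B, C

Evaluating each claim at the given values:
A. LHS = e^7 ≈ 1097, RHS = e^7 ≈ 1097 → holds here (LHS = RHS)
B. LHS = 343, RHS = 133 → fails here (LHS ≠ RHS)
C. LHS = 1/10, RHS = -9/10 → fails here (LHS ≠ RHS)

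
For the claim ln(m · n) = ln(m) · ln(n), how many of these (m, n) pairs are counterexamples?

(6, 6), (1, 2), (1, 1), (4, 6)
Testing each pair:
(6, 6): LHS = ln(36) ≈ 3.584, RHS = ln(6)² ≈ 3.21 → counterexample
(1, 2): LHS = ln(2) ≈ 0.6931, RHS = 0 → counterexample
(1, 1): LHS = 0, RHS = 0 → satisfies claim
(4, 6): LHS = ln(24) ≈ 3.178, RHS = ln(4)·ln(6) ≈ 2.484 → counterexample

That makes 3 counterexamples.

Answer: 3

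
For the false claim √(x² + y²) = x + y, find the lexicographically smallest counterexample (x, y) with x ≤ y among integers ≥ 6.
Substituting (6, 6) into the claim:
LHS = √(6² + 6²) = 6·√(2) ≈ 8.485
RHS = 6 + 6 = 12

Since LHS ≠ RHS, this pair disproves the claim, and no lexicographically smaller pair (x ≤ y, integers ≥ 6) does.

For instance (6, 11) is also a counterexample (LHS = √(157) ≈ 12.53, RHS = 17), but it's lexicographically larger.

Answer: (x, y) = (6, 6)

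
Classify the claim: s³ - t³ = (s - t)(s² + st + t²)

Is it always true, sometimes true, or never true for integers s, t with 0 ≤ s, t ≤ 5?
The identity holds for every pair in the range. For instance at (s, t) = (4, 5): both sides equal -61.

Answer: Always true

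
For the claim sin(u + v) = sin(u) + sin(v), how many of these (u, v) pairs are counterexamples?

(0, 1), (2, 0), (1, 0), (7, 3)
Testing each pair:
(0, 1): LHS = sin(1) ≈ 0.8415, RHS = sin(1) ≈ 0.8415 → satisfies claim
(2, 0): LHS = sin(2) ≈ 0.9093, RHS = sin(2) ≈ 0.9093 → satisfies claim
(1, 0): LHS = sin(1) ≈ 0.8415, RHS = sin(1) ≈ 0.8415 → satisfies claim
(7, 3): LHS = sin(10) ≈ -0.544, RHS = sin(3) + sin(7) ≈ 0.7981 → counterexample

That makes 1 counterexample.

Answer: 1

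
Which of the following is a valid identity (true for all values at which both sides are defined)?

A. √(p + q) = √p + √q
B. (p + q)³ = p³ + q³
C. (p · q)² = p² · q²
C

A: fails at (2, 4) — LHS = √(6) ≈ 2.449, RHS = √(2) + 2 ≈ 3.414.
B: fails at (5, 8) — LHS = 2197, RHS = 637.
C: holds — e.g. at (3, 5), both sides equal 225.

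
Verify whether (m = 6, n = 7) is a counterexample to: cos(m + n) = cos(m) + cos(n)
Substituting m = 6, n = 7:
LHS = cos(6 + 7) = cos(13) ≈ 0.9074
RHS = cos(6) + cos(7) ≈ 1.714

Since LHS ≠ RHS, this pair disproves the claim.

Answer: Yes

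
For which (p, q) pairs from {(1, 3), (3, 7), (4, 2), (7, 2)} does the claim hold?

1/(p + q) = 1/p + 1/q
Testing each pair:
(1, 3): LHS = 1/4, RHS = 4/3 → fails
(3, 7): LHS = 1/10, RHS = 10/21 → fails
(4, 2): LHS = 1/6, RHS = 3/4 → fails
(7, 2): LHS = 1/9, RHS = 9/14 → fails

No pair satisfies the claim.

Answer: None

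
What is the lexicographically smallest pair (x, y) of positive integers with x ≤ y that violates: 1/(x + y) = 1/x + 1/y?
Substituting (1, 1) into the claim:
LHS = 1/(1 + 1) = 1/2
RHS = 1/1 + 1/1 = 2

Since LHS ≠ RHS, this pair disproves the claim, and no lexicographically smaller pair (x ≤ y, positive integers) does.

For instance (3, 7) is also a counterexample (LHS = 1/10, RHS = 10/21), but it's lexicographically larger.

Answer: (x, y) = (1, 1)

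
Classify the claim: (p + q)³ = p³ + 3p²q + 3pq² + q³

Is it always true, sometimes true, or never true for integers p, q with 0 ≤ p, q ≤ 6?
Always true

The identity holds for every pair in the range. For instance at (p, q) = (0, 3): both sides equal 27.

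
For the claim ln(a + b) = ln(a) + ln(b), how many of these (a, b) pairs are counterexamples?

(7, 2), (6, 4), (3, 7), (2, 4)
Testing each pair:
(7, 2): LHS = ln(9) ≈ 2.197, RHS = ln(2) + ln(7) ≈ 2.639 → counterexample
(6, 4): LHS = ln(10) ≈ 2.303, RHS = ln(4) + ln(6) ≈ 3.178 → counterexample
(3, 7): LHS = ln(10) ≈ 2.303, RHS = ln(3) + ln(7) ≈ 3.045 → counterexample
(2, 4): LHS = ln(6) ≈ 1.792, RHS = ln(2) + ln(4) ≈ 2.079 → counterexample

That makes 4 counterexamples.

Answer: 4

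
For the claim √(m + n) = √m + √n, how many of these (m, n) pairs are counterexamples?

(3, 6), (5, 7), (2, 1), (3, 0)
Testing each pair:
(3, 6): LHS = 3, RHS = √(3) + √(6) ≈ 4.182 → counterexample
(5, 7): LHS = 2·√(3) ≈ 3.464, RHS = √(5) + √(7) ≈ 4.882 → counterexample
(2, 1): LHS = √(3) ≈ 1.732, RHS = 1 + √(2) ≈ 2.414 → counterexample
(3, 0): LHS = √(3) ≈ 1.732, RHS = √(3) ≈ 1.732 → satisfies claim

That makes 3 counterexamples.

Answer: 3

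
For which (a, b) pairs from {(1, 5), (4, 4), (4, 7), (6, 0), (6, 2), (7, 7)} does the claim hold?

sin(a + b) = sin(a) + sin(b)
(6, 0)

Testing each pair:
(1, 5): LHS = sin(6) ≈ -0.2794, RHS = sin(5) + sin(1) ≈ -0.1175 → fails
(4, 4): LHS = sin(8) ≈ 0.9894, RHS = 2·sin(4) ≈ -1.514 → fails
(4, 7): LHS = sin(11) ≈ -1, RHS = sin(4) + sin(7) ≈ -0.09982 → fails
(6, 0): LHS = sin(6) ≈ -0.2794, RHS = sin(6) ≈ -0.2794 → holds
(6, 2): LHS = sin(8) ≈ 0.9894, RHS = sin(6) + sin(2) ≈ 0.6299 → fails
(7, 7): LHS = sin(14) ≈ 0.9906, RHS = 2·sin(7) ≈ 1.314 → fails

1 of 6 pairs satisfies the claim.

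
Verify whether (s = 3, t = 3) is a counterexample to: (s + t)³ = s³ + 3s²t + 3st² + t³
Substituting s = 3, t = 3:
LHS = (3 + 3)³ = 216
RHS = 3³ + 3·3²·3 + 3·3·3² + 3³ = 216

The sides agree, so this pair does not disprove the claim.

Answer: No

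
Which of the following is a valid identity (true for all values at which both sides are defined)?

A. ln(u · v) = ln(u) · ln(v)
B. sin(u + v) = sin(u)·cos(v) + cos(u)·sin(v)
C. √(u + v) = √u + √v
B

A: fails at (2, 3) — LHS = ln(6) ≈ 1.792, RHS = ln(2)·ln(3) ≈ 0.7615.
B: holds — e.g. at (2, 5), both sides equal sin(7) ≈ 0.657.
C: fails at (5, 5) — LHS = √(10) ≈ 3.162, RHS = 2·√(5) ≈ 4.472.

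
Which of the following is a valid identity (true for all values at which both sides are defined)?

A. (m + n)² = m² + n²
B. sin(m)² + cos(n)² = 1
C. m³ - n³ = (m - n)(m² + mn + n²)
C

A: fails at (2, 7) — LHS = 81, RHS = 53.
B: fails at (0, 1) — LHS = cos(1)² ≈ 0.2919, RHS = 1.
C: holds — e.g. at (1, 3), both sides equal -26.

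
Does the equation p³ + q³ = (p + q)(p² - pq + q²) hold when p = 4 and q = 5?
Holds

Substituting p = 4, q = 5:

LHS = 4³ + 5³ = 189
RHS = (4 + 5)(4² - 4·5 + 5²) = 189

LHS = RHS, so the equation holds at this point.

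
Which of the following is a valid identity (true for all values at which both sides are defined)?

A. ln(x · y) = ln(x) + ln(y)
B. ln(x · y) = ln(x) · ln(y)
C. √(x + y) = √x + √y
A: holds — e.g. at (3, 3), both sides equal ln(9) ≈ 2.197.
B: fails at (2, 7) — LHS = ln(14) ≈ 2.639, RHS = ln(2)·ln(7) ≈ 1.349.
C: fails at (2, 4) — LHS = √(6) ≈ 2.449, RHS = √(2) + 2 ≈ 3.414.

Answer: A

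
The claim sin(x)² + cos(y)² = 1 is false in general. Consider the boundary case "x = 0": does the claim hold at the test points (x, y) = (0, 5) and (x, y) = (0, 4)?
At (0, 5): LHS = cos(5)² ≈ 0.08046 ≠ RHS = 1
At (0, 4): LHS = cos(4)² ≈ 0.4272 ≠ RHS = 1

Answer: No, fails at both test points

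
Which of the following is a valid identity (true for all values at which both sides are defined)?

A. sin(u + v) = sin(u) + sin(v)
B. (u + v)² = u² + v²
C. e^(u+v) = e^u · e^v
A: fails at (4, 6) — LHS = sin(10) ≈ -0.544, RHS = sin(4) + sin(6) ≈ -1.036.
B: fails at (2, 3) — LHS = 25, RHS = 13.
C: holds — e.g. at (3, 4), both sides equal e^7 ≈ 1097.

Answer: C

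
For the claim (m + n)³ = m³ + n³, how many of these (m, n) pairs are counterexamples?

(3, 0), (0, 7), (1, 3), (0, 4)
Testing each pair:
(3, 0): LHS = 27, RHS = 27 → satisfies claim
(0, 7): LHS = 343, RHS = 343 → satisfies claim
(1, 3): LHS = 64, RHS = 28 → counterexample
(0, 4): LHS = 64, RHS = 64 → satisfies claim

That makes 1 counterexample.

Answer: 1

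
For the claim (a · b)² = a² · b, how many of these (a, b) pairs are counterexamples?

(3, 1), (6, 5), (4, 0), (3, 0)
Testing each pair:
(3, 1): LHS = 9, RHS = 9 → satisfies claim
(6, 5): LHS = 900, RHS = 180 → counterexample
(4, 0): LHS = 0, RHS = 0 → satisfies claim
(3, 0): LHS = 0, RHS = 0 → satisfies claim

That makes 1 counterexample.

Answer: 1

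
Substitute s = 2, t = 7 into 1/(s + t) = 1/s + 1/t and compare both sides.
LHS = 1/(2 + 7) = 1/9
RHS = 1/2 + 1/7 = 9/14

LHS ≠ RHS, so the equation does not hold here.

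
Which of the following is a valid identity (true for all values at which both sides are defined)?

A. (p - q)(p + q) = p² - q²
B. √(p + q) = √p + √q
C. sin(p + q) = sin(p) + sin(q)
A

A: holds — e.g. at (3, 7), both sides equal -40.
B: fails at (3, 5) — LHS = 2·√(2) ≈ 2.828, RHS = √(3) + √(5) ≈ 3.968.
C: fails at (6, 7) — LHS = sin(13) ≈ 0.4202, RHS = sin(6) + sin(7) ≈ 0.3776.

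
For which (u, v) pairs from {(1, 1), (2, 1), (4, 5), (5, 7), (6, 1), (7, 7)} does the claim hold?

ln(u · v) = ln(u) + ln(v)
Testing each pair:
(1, 1): LHS = 0, RHS = 0 → holds
(2, 1): LHS = ln(2) ≈ 0.6931, RHS = ln(2) ≈ 0.6931 → holds
(4, 5): LHS = ln(20) ≈ 2.996, RHS = ln(4) + ln(5) ≈ 2.996 → holds
(5, 7): LHS = ln(35) ≈ 3.555, RHS = ln(5) + ln(7) ≈ 3.555 → holds
(6, 1): LHS = ln(6) ≈ 1.792, RHS = ln(6) ≈ 1.792 → holds
(7, 7): LHS = ln(49) ≈ 3.892, RHS = 2·ln(7) ≈ 3.892 → holds

Every pair satisfies the claim.

Answer: All pairs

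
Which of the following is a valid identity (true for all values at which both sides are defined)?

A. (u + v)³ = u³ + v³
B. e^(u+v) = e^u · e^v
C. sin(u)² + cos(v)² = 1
B

A: fails at (5, 8) — LHS = 2197, RHS = 637.
B: holds — e.g. at (2, 2), both sides equal e^4 ≈ 54.6.
C: fails at (4, 6) — LHS = sin(4)² + cos(6)² ≈ 1.495, RHS = 1.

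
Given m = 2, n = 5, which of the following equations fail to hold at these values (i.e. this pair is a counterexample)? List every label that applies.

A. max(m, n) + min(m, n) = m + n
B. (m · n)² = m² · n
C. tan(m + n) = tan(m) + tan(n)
Evaluating each claim at the given values:
A. LHS = 7, RHS = 7 → holds here (LHS = RHS)
B. LHS = 100, RHS = 20 → fails here (LHS ≠ RHS)
C. LHS = tan(7) ≈ 0.8714, RHS = tan(5) + tan(2) ≈ -5.566 → fails here (LHS ≠ RHS)

Answer: B, C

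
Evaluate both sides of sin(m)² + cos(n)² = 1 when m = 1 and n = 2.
LHS = sin(1)² + cos(2)² ≈ 0.8813
RHS = 1

LHS ≠ RHS (they differ by about 0.1187), so the equation does not hold here.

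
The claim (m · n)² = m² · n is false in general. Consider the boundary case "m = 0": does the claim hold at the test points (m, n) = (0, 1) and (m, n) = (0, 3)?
At (0, 1): LHS = 0, RHS = 0 → equal
At (0, 3): LHS = 0, RHS = 0 → equal

So the claim does hold at both of these boundary points, even though it is not an identity.

Answer: Yes, holds at both test points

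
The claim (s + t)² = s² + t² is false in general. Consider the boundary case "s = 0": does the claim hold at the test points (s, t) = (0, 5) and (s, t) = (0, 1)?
Yes, holds at both test points

At (0, 5): LHS = 25, RHS = 25 → equal
At (0, 1): LHS = 1, RHS = 1 → equal

So the claim does hold at both of these boundary points, even though it is not an identity.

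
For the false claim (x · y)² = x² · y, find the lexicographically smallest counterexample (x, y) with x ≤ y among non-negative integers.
(x, y) = (1, 2)

At (0, 1): both sides equal 0, so it holds there.

Substituting (1, 2) into the claim:
LHS = (1 · 2)² = 4
RHS = 1² · 2 = 2

Since LHS ≠ RHS, this pair disproves the claim, and no lexicographically smaller pair (x ≤ y, non-negative integers) does.

For instance (4, 5) is also a counterexample (LHS = 400, RHS = 80), but it's lexicographically larger.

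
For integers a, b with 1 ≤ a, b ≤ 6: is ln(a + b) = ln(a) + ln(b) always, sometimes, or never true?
Sometimes true

It holds at (a, b) = (2, 2) (both sides equal ln(4) ≈ 1.386), but fails at (a, b) = (2, 4) (LHS = ln(6) ≈ 1.792, RHS = ln(2) + ln(4) ≈ 2.079).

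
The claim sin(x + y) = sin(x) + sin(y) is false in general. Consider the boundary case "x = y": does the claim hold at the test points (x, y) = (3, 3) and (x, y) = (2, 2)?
No, fails at both test points

At (3, 3): LHS = sin(6) ≈ -0.2794 ≠ RHS = 2·sin(3) ≈ 0.2822
At (2, 2): LHS = sin(4) ≈ -0.7568 ≠ RHS = 2·sin(2) ≈ 1.819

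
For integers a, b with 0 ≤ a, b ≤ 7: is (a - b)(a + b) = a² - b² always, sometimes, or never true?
Always true

The identity holds for every pair in the range. For instance at (a, b) = (2, 1): both sides equal 3.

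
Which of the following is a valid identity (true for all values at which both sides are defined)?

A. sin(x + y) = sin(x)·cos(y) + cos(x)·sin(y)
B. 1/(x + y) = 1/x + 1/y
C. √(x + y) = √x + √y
A: holds — e.g. at (3, 3), both sides equal sin(6) ≈ -0.2794.
B: fails at (3, 7) — LHS = 1/10, RHS = 10/21.
C: fails at (4, 4) — LHS = 2·√(2) ≈ 2.828, RHS = 4.

Answer: A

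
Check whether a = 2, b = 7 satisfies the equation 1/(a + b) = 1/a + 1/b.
Fails

Substituting a = 2, b = 7:

LHS = 1/(2 + 7) = 1/9
RHS = 1/2 + 1/7 = 9/14

LHS ≠ RHS, so the equation does not hold at this point.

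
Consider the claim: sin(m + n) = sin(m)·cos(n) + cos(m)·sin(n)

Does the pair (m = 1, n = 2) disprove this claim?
No

Substituting m = 1, n = 2:
LHS = sin(1 + 2) = sin(3) ≈ 0.1411
RHS = sin(1)·cos(2) + cos(1)·sin(2) = sin(1)·cos(2) + sin(2)·cos(1) ≈ 0.1411

The sides agree, so this pair does not disprove the claim.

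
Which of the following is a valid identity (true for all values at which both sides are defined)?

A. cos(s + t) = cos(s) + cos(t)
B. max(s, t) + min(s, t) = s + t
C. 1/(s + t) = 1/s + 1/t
A: fails at (2, 5) — LHS = cos(7) ≈ 0.7539, RHS = cos(2) + cos(5) ≈ -0.1325.
B: holds — e.g. at (0, 1), both sides equal 1.
C: fails at (1, 5) — LHS = 1/6, RHS = 6/5.

Answer: B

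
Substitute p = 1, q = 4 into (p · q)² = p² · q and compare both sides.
LHS = (1 · 4)² = 16
RHS = 1² · 4 = 4

LHS ≠ RHS, so the equation does not hold here.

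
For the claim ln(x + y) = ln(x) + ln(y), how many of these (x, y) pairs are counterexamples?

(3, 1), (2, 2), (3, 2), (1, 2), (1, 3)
4

Testing each pair:
(3, 1): LHS = ln(4) ≈ 1.386, RHS = ln(3) ≈ 1.099 → counterexample
(2, 2): LHS = ln(4) ≈ 1.386, RHS = 2·ln(2) ≈ 1.386 → satisfies claim
(3, 2): LHS = ln(5) ≈ 1.609, RHS = ln(2) + ln(3) ≈ 1.792 → counterexample
(1, 2): LHS = ln(3) ≈ 1.099, RHS = ln(2) ≈ 0.6931 → counterexample
(1, 3): LHS = ln(4) ≈ 1.386, RHS = ln(3) ≈ 1.099 → counterexample

That makes 4 counterexamples.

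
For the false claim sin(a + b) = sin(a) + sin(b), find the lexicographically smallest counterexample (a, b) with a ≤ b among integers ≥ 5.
Substituting (5, 5) into the claim:
LHS = sin(5 + 5) = sin(10) ≈ -0.544
RHS = sin(5) + sin(5) = 2·sin(5) ≈ -1.918

Since LHS ≠ RHS, this pair disproves the claim, and no lexicographically smaller pair (a ≤ b, integers ≥ 5) does.

For instance (5, 11) is also a counterexample (LHS = sin(16) ≈ -0.2879, RHS = sin(11) + sin(5) ≈ -1.959), but it's lexicographically larger.

Answer: (a, b) = (5, 5)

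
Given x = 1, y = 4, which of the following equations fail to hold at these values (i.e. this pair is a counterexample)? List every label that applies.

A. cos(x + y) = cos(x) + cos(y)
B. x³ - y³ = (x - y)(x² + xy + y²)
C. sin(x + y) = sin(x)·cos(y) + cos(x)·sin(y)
Evaluating each claim at the given values:
A. LHS = cos(5) ≈ 0.2837, RHS = cos(4) + cos(1) ≈ -0.1133 → fails here (LHS ≠ RHS)
B. LHS = -63, RHS = -63 → holds here (LHS = RHS)
C. LHS = sin(5) ≈ -0.9589, RHS = sin(1)·cos(4) + sin(4)·cos(1) ≈ -0.9589 → holds here (LHS = RHS)

Answer: A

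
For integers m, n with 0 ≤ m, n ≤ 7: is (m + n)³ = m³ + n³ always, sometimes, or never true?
Sometimes true

It holds at (m, n) = (0, 4) (both sides equal 64), but fails at (m, n) = (6, 5) (LHS = 1331, RHS = 341).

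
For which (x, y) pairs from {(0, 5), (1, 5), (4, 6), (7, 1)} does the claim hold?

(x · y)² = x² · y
(0, 5), (7, 1)

Testing each pair:
(0, 5): LHS = 0, RHS = 0 → holds
(1, 5): LHS = 25, RHS = 5 → fails
(4, 6): LHS = 576, RHS = 96 → fails
(7, 1): LHS = 49, RHS = 49 → holds

2 of 4 pairs satisfy the claim.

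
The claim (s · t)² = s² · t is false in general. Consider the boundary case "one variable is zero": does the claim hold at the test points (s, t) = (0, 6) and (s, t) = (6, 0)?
Yes, holds at both test points

At (0, 6): LHS = 0, RHS = 0 → equal
At (6, 0): LHS = 0, RHS = 0 → equal

So the claim does hold at both of these boundary points, even though it is not an identity.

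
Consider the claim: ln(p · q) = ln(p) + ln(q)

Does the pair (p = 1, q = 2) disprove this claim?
No

Substituting p = 1, q = 2:
LHS = ln(1 · 2) = ln(2) ≈ 0.6931
RHS = ln(1) + ln(2) = ln(2) ≈ 0.6931

The sides agree, so this pair does not disprove the claim.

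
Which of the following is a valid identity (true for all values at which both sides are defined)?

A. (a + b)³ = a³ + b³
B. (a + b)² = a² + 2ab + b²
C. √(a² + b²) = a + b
A: fails at (2, 5) — LHS = 343, RHS = 133.
B: holds — e.g. at (1, 1), both sides equal 4.
C: fails at (1, 2) — LHS = √(5) ≈ 2.236, RHS = 3.

Answer: B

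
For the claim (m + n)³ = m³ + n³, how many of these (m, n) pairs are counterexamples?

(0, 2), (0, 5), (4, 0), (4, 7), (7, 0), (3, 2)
2

Testing each pair:
(0, 2): LHS = 8, RHS = 8 → satisfies claim
(0, 5): LHS = 125, RHS = 125 → satisfies claim
(4, 0): LHS = 64, RHS = 64 → satisfies claim
(4, 7): LHS = 1331, RHS = 407 → counterexample
(7, 0): LHS = 343, RHS = 343 → satisfies claim
(3, 2): LHS = 125, RHS = 35 → counterexample

That makes 2 counterexamples.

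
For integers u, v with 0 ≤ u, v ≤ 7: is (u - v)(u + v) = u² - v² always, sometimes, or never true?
Always true

The identity holds for every pair in the range. For instance at (u, v) = (7, 7): both sides equal 0.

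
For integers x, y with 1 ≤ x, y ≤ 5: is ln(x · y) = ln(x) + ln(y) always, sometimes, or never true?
Always true

The identity holds for every pair in the range. For instance at (x, y) = (5, 3): both sides equal ln(15) ≈ 2.708.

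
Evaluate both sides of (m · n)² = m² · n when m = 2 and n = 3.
LHS = (2 · 3)² = 36
RHS = 2² · 3 = 12

LHS ≠ RHS, so the equation does not hold here.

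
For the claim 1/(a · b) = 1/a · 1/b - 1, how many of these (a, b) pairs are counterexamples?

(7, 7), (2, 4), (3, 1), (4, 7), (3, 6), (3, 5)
Testing each pair:
(7, 7): LHS = 1/49, RHS = -48/49 → counterexample
(2, 4): LHS = 1/8, RHS = -7/8 → counterexample
(3, 1): LHS = 1/3, RHS = -2/3 → counterexample
(4, 7): LHS = 1/28, RHS = -27/28 → counterexample
(3, 6): LHS = 1/18, RHS = -17/18 → counterexample
(3, 5): LHS = 1/15, RHS = -14/15 → counterexample

That makes 6 counterexamples.

Answer: 6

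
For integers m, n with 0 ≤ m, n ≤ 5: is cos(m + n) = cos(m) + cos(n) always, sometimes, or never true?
Never true

The claim fails for every pair in the range. For instance at (m, n) = (2, 1): LHS = cos(3) ≈ -0.99, RHS = cos(2) + cos(1) ≈ 0.1242.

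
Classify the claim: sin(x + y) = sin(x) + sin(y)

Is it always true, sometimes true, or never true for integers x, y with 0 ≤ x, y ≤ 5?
Sometimes true

It holds at (x, y) = (1, 0) (both sides equal sin(1) ≈ 0.8415), but fails at (x, y) = (2, 5) (LHS = sin(7) ≈ 0.657, RHS = sin(5) + sin(2) ≈ -0.04963).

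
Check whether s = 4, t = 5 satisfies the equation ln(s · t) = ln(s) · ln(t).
Substituting s = 4, t = 5:

LHS = ln(4 · 5) = ln(20) ≈ 2.996
RHS = ln(4) · ln(5) ≈ 2.231

LHS ≠ RHS, so the equation does not hold at this point.

Answer: Fails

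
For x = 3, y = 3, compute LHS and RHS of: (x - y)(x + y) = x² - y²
LHS = (3 - 3)(3 + 3) = 0
RHS = 3² - 3² = 0

LHS = RHS: the two sides agree.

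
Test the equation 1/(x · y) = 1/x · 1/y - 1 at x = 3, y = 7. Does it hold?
Fails

Substituting x = 3, y = 7:

LHS = 1/(3 · 7) = 1/21
RHS = 1/3 · 1/7 - 1 = -20/21

LHS ≠ RHS, so the equation does not hold at this point.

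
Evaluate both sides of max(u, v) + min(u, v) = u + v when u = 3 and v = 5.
LHS = max(3, 5) + min(3, 5) = 8
RHS = 3 + 5 = 8

LHS = RHS: the two sides agree.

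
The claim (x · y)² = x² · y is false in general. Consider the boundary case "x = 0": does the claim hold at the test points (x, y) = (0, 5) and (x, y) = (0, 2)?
At (0, 5): LHS = 0, RHS = 0 → equal
At (0, 2): LHS = 0, RHS = 0 → equal

So the claim does hold at both of these boundary points, even though it is not an identity.

Answer: Yes, holds at both test points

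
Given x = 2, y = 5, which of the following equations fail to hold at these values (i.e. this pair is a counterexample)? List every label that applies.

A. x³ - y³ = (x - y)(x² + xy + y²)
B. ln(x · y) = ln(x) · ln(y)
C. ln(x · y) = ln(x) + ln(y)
Evaluating each claim at the given values:
A. LHS = -117, RHS = -117 → holds here (LHS = RHS)
B. LHS = ln(10) ≈ 2.303, RHS = ln(2)·ln(5) ≈ 1.116 → fails here (LHS ≠ RHS)
C. LHS = ln(10) ≈ 2.303, RHS = ln(2) + ln(5) ≈ 2.303 → holds here (LHS = RHS)

Answer: B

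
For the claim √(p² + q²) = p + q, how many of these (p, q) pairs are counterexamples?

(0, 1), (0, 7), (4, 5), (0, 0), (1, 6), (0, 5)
Testing each pair:
(0, 1): LHS = 1, RHS = 1 → satisfies claim
(0, 7): LHS = 7, RHS = 7 → satisfies claim
(4, 5): LHS = √(41) ≈ 6.403, RHS = 9 → counterexample
(0, 0): LHS = 0, RHS = 0 → satisfies claim
(1, 6): LHS = √(37) ≈ 6.083, RHS = 7 → counterexample
(0, 5): LHS = 5, RHS = 5 → satisfies claim

That makes 2 counterexamples.

Answer: 2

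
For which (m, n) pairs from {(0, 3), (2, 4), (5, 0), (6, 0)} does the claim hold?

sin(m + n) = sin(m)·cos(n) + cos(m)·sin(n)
All pairs

Testing each pair:
(0, 3): LHS = sin(3) ≈ 0.1411, RHS = sin(3) ≈ 0.1411 → holds
(2, 4): LHS = sin(6) ≈ -0.2794, RHS = sin(2)·cos(4) + sin(4)·cos(2) ≈ -0.2794 → holds
(5, 0): LHS = sin(5) ≈ -0.9589, RHS = sin(5) ≈ -0.9589 → holds
(6, 0): LHS = sin(6) ≈ -0.2794, RHS = sin(6) ≈ -0.2794 → holds

Every pair satisfies the claim.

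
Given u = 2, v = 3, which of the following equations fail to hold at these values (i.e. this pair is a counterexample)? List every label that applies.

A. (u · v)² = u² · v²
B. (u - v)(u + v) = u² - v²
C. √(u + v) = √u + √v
C

Evaluating each claim at the given values:
A. LHS = 36, RHS = 36 → holds here (LHS = RHS)
B. LHS = -5, RHS = -5 → holds here (LHS = RHS)
C. LHS = √(5) ≈ 2.236, RHS = √(2) + √(3) ≈ 3.146 → fails here (LHS ≠ RHS)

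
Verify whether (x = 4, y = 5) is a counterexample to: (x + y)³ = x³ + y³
Yes

Substituting x = 4, y = 5:
LHS = (4 + 5)³ = 729
RHS = 4³ + 5³ = 189

Since LHS ≠ RHS, this pair disproves the claim.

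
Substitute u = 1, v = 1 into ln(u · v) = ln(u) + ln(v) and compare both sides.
LHS = ln(1 · 1) = 0
RHS = ln(1) + ln(1) = 0

LHS = RHS: the two sides agree.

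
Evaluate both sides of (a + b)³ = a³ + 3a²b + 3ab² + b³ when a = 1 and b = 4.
LHS = (1 + 4)³ = 125
RHS = 1³ + 3·1²·4 + 3·1·4² + 4³ = 125

LHS = RHS: the two sides agree.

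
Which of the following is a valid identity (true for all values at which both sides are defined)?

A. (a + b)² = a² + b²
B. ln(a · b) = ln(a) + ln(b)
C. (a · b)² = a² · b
B

A: fails at (3, 5) — LHS = 64, RHS = 34.
B: holds — e.g. at (1, 4), both sides equal ln(4) ≈ 1.386.
C: fails at (1, 5) — LHS = 25, RHS = 5.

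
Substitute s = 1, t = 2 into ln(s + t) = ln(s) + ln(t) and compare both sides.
LHS = ln(1 + 2) = ln(3) ≈ 1.099
RHS = ln(1) + ln(2) = ln(2) ≈ 0.6931

LHS ≠ RHS (they differ by about 0.4055), so the equation does not hold here.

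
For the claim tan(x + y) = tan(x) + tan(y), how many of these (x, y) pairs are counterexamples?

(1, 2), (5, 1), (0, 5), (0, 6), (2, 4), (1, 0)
3

Testing each pair:
(1, 2): LHS = tan(3) ≈ -0.1425, RHS = tan(2) + tan(1) ≈ -0.6276 → counterexample
(5, 1): LHS = tan(6) ≈ -0.291, RHS = tan(5) + tan(1) ≈ -1.823 → counterexample
(0, 5): LHS = tan(5) ≈ -3.381, RHS = tan(5) ≈ -3.381 → satisfies claim
(0, 6): LHS = tan(6) ≈ -0.291, RHS = tan(6) ≈ -0.291 → satisfies claim
(2, 4): LHS = tan(6) ≈ -0.291, RHS = tan(2) + tan(4) ≈ -1.027 → counterexample
(1, 0): LHS = tan(1) ≈ 1.557, RHS = tan(1) ≈ 1.557 → satisfies claim

That makes 3 counterexamples.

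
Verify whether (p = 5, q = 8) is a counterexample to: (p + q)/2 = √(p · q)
Substituting p = 5, q = 8:
LHS = (5 + 8)/2 = 13/2
RHS = √(5 · 8) = 2·√(10) ≈ 6.325

Since LHS ≠ RHS, this pair disproves the claim.

Answer: Yes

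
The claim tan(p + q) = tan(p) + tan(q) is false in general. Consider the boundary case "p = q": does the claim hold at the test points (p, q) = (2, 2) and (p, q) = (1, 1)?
No, fails at both test points

At (2, 2): LHS = tan(4) ≈ 1.158 ≠ RHS = 2·tan(2) ≈ -4.37
At (1, 1): LHS = tan(2) ≈ -2.185 ≠ RHS = 2·tan(1) ≈ 3.115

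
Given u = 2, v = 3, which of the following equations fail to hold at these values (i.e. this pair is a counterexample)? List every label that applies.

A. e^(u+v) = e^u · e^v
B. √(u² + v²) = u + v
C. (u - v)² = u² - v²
B, C

Evaluating each claim at the given values:
A. LHS = e^5 ≈ 148.4, RHS = e^5 ≈ 148.4 → holds here (LHS = RHS)
B. LHS = √(13) ≈ 3.606, RHS = 5 → fails here (LHS ≠ RHS)
C. LHS = 1, RHS = -5 → fails here (LHS ≠ RHS)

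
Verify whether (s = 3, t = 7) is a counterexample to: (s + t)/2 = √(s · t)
Substituting s = 3, t = 7:
LHS = (3 + 7)/2 = 5
RHS = √(3 · 7) = √(21) ≈ 4.583

Since LHS ≠ RHS, this pair disproves the claim.

Answer: Yes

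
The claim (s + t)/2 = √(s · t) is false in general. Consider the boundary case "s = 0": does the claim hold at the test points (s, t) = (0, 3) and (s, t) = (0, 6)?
At (0, 3): LHS = 3/2 ≠ RHS = 0
At (0, 6): LHS = 3 ≠ RHS = 0

Answer: No, fails at both test points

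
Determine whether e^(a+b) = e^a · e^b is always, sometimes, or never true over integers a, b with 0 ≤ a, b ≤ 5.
The identity holds for every pair in the range. For instance at (a, b) = (2, 0): both sides equal e^2 ≈ 7.389.

Answer: Always true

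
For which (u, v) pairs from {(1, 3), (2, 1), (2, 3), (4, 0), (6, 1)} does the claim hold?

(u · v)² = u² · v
(2, 1), (4, 0), (6, 1)

Testing each pair:
(1, 3): LHS = 9, RHS = 3 → fails
(2, 1): LHS = 4, RHS = 4 → holds
(2, 3): LHS = 36, RHS = 12 → fails
(4, 0): LHS = 0, RHS = 0 → holds
(6, 1): LHS = 36, RHS = 36 → holds

3 of 5 pairs satisfy the claim.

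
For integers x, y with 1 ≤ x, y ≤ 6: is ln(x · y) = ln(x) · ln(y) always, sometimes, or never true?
Sometimes true

It holds at (x, y) = (1, 1) (both sides equal 0), but fails at (x, y) = (5, 2) (LHS = ln(10) ≈ 2.303, RHS = ln(2)·ln(5) ≈ 1.116).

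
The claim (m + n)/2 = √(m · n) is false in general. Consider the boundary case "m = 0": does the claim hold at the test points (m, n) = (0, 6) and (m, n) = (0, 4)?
No, fails at both test points

At (0, 6): LHS = 3 ≠ RHS = 0
At (0, 4): LHS = 2 ≠ RHS = 0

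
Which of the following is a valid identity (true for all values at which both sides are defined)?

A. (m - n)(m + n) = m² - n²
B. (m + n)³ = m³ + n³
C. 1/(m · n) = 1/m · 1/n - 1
A: holds — e.g. at (3, 7), both sides equal -40.
B: fails at (3, 3) — LHS = 216, RHS = 54.
C: fails at (3, 5) — LHS = 1/15, RHS = -14/15.

Answer: A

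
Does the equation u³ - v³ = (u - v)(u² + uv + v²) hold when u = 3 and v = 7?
Holds

Substituting u = 3, v = 7:

LHS = 3³ - 7³ = -316
RHS = (3 - 7)(3² + 3·7 + 7²) = -316

LHS = RHS, so the equation holds at this point.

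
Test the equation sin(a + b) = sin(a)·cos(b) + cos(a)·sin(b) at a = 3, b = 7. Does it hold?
Substituting a = 3, b = 7:

LHS = sin(3 + 7) = sin(10) ≈ -0.544
RHS = sin(3)·cos(7) + cos(3)·sin(7) = sin(7)·cos(3) + sin(3)·cos(7) ≈ -0.544

LHS = RHS, so the equation holds at this point.

Answer: Holds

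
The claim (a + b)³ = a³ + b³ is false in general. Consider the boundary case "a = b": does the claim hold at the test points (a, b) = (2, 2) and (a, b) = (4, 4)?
No, fails at both test points

At (2, 2): LHS = 64 ≠ RHS = 16
At (4, 4): LHS = 512 ≠ RHS = 128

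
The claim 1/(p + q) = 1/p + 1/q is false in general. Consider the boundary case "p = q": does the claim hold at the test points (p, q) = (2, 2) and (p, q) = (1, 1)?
No, fails at both test points

At (2, 2): LHS = 1/4 ≠ RHS = 1
At (1, 1): LHS = 1/2 ≠ RHS = 2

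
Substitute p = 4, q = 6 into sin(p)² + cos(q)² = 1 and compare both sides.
LHS = sin(4)² + cos(6)² ≈ 1.495
RHS = 1

LHS ≠ RHS (they differ by about 0.4947), so the equation does not hold here.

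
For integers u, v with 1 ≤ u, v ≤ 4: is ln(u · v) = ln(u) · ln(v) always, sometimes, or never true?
It holds at (u, v) = (1, 1) (both sides equal 0), but fails at (u, v) = (2, 3) (LHS = ln(6) ≈ 1.792, RHS = ln(2)·ln(3) ≈ 0.7615).

Answer: Sometimes true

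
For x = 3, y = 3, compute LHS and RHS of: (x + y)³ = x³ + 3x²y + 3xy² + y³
LHS = (3 + 3)³ = 216
RHS = 3³ + 3·3²·3 + 3·3·3² + 3³ = 216

LHS = RHS: the two sides agree.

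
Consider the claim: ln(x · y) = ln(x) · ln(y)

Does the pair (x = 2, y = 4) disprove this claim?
Yes

Substituting x = 2, y = 4:
LHS = ln(2 · 4) = ln(8) ≈ 2.079
RHS = ln(2) · ln(4) ≈ 0.9609

Since LHS ≠ RHS, this pair disproves the claim.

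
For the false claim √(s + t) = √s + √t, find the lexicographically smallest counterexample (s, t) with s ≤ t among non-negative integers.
(s, t) = (1, 1)

At (0, 4): both sides equal 2, so it holds there.
At (0, 6): both sides equal √(6) ≈ 2.449, so it holds there.

Substituting (1, 1) into the claim:
LHS = √(1 + 1) = √(2) ≈ 1.414
RHS = √1 + √1 = 2

Since LHS ≠ RHS, this pair disproves the claim, and no lexicographically smaller pair (s ≤ t, non-negative integers) does.

For instance (5, 7) is also a counterexample (LHS = 2·√(3) ≈ 3.464, RHS = √(5) + √(7) ≈ 4.882), but it's lexicographically larger.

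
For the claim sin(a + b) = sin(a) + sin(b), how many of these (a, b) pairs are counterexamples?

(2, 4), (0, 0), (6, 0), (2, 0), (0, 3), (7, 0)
1

Testing each pair:
(2, 4): LHS = sin(6) ≈ -0.2794, RHS = sin(4) + sin(2) ≈ 0.1525 → counterexample
(0, 0): LHS = 0, RHS = 0 → satisfies claim
(6, 0): LHS = sin(6) ≈ -0.2794, RHS = sin(6) ≈ -0.2794 → satisfies claim
(2, 0): LHS = sin(2) ≈ 0.9093, RHS = sin(2) ≈ 0.9093 → satisfies claim
(0, 3): LHS = sin(3) ≈ 0.1411, RHS = sin(3) ≈ 0.1411 → satisfies claim
(7, 0): LHS = sin(7) ≈ 0.657, RHS = sin(7) ≈ 0.657 → satisfies claim

That makes 1 counterexample.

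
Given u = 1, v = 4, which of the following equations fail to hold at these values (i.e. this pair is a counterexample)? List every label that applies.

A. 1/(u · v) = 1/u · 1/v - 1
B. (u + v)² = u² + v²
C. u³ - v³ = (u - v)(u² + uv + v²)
Evaluating each claim at the given values:
A. LHS = 1/4, RHS = -3/4 → fails here (LHS ≠ RHS)
B. LHS = 25, RHS = 17 → fails here (LHS ≠ RHS)
C. LHS = -63, RHS = -63 → holds here (LHS = RHS)

Answer: A, B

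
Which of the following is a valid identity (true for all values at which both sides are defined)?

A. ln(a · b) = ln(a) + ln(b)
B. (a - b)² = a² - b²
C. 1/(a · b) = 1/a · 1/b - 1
A

A: holds — e.g. at (2, 5), both sides equal ln(10) ≈ 2.303.
B: fails at (3, 5) — LHS = 4, RHS = -16.
C: fails at (4, 6) — LHS = 1/24, RHS = -23/24.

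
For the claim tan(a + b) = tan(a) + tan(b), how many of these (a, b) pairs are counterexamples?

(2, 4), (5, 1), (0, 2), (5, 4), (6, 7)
Testing each pair:
(2, 4): LHS = tan(6) ≈ -0.291, RHS = tan(2) + tan(4) ≈ -1.027 → counterexample
(5, 1): LHS = tan(6) ≈ -0.291, RHS = tan(5) + tan(1) ≈ -1.823 → counterexample
(0, 2): LHS = tan(2) ≈ -2.185, RHS = tan(2) ≈ -2.185 → satisfies claim
(5, 4): LHS = tan(9) ≈ -0.4523, RHS = tan(5) + tan(4) ≈ -2.223 → counterexample
(6, 7): LHS = tan(13) ≈ 0.463, RHS = tan(6) + tan(7) ≈ 0.5804 → counterexample

That makes 4 counterexamples.

Answer: 4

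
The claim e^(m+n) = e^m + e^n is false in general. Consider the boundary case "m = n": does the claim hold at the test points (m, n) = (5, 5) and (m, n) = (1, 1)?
At (5, 5): LHS = e^10 ≈ 22026.5 ≠ RHS = 2·e^5 ≈ 296.8
At (1, 1): LHS = e^2 ≈ 7.389 ≠ RHS = 2·e ≈ 5.437

Answer: No, fails at both test points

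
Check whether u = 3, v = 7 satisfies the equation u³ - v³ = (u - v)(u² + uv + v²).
Holds

Substituting u = 3, v = 7:

LHS = 3³ - 7³ = -316
RHS = (3 - 7)(3² + 3·7 + 7²) = -316

LHS = RHS, so the equation holds at this point.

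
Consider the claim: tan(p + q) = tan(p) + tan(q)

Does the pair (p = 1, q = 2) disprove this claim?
Yes

Substituting p = 1, q = 2:
LHS = tan(1 + 2) = tan(3) ≈ -0.1425
RHS = tan(1) + tan(2) ≈ -0.6276

Since LHS ≠ RHS, this pair disproves the claim.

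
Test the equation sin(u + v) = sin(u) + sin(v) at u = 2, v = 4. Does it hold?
Fails

Substituting u = 2, v = 4:

LHS = sin(2 + 4) = sin(6) ≈ -0.2794
RHS = sin(2) + sin(4) ≈ 0.1525

LHS ≠ RHS, so the equation does not hold at this point.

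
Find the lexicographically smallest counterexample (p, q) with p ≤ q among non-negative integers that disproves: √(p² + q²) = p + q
At (0, 0): both sides equal 0, so it holds there.

Substituting (1, 1) into the claim:
LHS = √(1² + 1²) = √(2) ≈ 1.414
RHS = 1 + 1 = 2

Since LHS ≠ RHS, this pair disproves the claim, and no lexicographically smaller pair (p ≤ q, non-negative integers) does.

For instance (3, 5) is also a counterexample (LHS = √(34) ≈ 5.831, RHS = 8), but it's lexicographically larger.

Answer: (p, q) = (1, 1)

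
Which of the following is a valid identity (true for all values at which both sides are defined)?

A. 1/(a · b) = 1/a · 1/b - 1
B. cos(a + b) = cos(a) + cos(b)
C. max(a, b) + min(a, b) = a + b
A: fails at (1, 1) — LHS = 1, RHS = 0.
B: fails at (4, 6) — LHS = cos(10) ≈ -0.8391, RHS = cos(4) + cos(6) ≈ 0.3065.
C: holds — e.g. at (1, 5), both sides equal 6.

Answer: C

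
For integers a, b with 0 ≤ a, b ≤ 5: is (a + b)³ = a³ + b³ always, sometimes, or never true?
It holds at (a, b) = (0, 5) (both sides equal 125), but fails at (a, b) = (2, 3) (LHS = 125, RHS = 35).

Answer: Sometimes true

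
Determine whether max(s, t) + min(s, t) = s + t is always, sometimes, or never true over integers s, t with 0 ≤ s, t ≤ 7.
Always true

The identity holds for every pair in the range. For instance at (s, t) = (5, 5): both sides equal 10.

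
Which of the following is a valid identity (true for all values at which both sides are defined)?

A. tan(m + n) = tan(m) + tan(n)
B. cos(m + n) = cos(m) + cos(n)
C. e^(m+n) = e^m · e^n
C

A: fails at (3, 3) — LHS = tan(6) ≈ -0.291, RHS = 2·tan(3) ≈ -0.2851.
B: fails at (4, 4) — LHS = cos(8) ≈ -0.1455, RHS = 2·cos(4) ≈ -1.307.
C: holds — e.g. at (3, 3), both sides equal e^6 ≈ 403.4.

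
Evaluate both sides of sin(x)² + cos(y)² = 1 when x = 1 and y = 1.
LHS = sin(1)² + cos(1)² = 1
RHS = 1

LHS = RHS: the two sides agree.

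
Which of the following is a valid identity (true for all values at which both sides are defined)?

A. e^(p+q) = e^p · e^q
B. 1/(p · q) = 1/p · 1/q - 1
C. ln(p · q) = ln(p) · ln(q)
A

A: holds — e.g. at (3, 7), both sides equal e^10 ≈ 22026.5.
B: fails at (3, 4) — LHS = 1/12, RHS = -11/12.
C: fails at (2, 3) — LHS = ln(6) ≈ 1.792, RHS = ln(2)·ln(3) ≈ 0.7615.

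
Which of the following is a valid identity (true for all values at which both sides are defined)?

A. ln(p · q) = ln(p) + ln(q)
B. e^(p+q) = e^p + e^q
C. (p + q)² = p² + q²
A: holds — e.g. at (4, 6), both sides equal ln(24) ≈ 3.178.
B: fails at (1, 5) — LHS = e^6 ≈ 403.4, RHS = e + e^5 ≈ 151.1.
C: fails at (2, 7) — LHS = 81, RHS = 53.

Answer: A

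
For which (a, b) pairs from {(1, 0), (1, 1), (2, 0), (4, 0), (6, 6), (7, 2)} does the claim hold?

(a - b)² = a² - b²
(1, 0), (1, 1), (2, 0), (4, 0), (6, 6)

Testing each pair:
(1, 0): LHS = 1, RHS = 1 → holds
(1, 1): LHS = 0, RHS = 0 → holds
(2, 0): LHS = 4, RHS = 4 → holds
(4, 0): LHS = 16, RHS = 16 → holds
(6, 6): LHS = 0, RHS = 0 → holds
(7, 2): LHS = 25, RHS = 45 → fails

5 of 6 pairs satisfy the claim.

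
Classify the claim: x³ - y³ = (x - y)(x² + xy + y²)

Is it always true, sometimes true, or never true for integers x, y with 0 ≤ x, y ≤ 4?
Always true

The identity holds for every pair in the range. For instance at (x, y) = (4, 1): both sides equal 63.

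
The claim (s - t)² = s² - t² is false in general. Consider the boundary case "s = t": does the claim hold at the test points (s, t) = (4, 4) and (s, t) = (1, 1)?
At (4, 4): LHS = 0, RHS = 0 → equal
At (1, 1): LHS = 0, RHS = 0 → equal

So the claim does hold at both of these boundary points, even though it is not an identity.

Answer: Yes, holds at both test points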